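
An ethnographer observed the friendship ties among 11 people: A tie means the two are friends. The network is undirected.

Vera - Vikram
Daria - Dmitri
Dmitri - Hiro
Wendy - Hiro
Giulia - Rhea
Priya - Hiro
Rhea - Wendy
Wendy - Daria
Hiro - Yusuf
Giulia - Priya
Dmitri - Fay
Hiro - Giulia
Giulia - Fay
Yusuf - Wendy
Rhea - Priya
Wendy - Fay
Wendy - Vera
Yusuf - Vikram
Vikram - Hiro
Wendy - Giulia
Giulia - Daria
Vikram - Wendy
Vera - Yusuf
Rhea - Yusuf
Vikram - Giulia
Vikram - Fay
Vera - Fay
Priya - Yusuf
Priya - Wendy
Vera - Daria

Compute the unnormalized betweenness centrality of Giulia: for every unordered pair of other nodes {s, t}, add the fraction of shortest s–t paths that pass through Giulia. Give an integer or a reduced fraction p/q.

35/8

Pairs whose geodesics pass through Giulia — Vikram–Daria: 1/3; Vikram–Rhea: 1/3; Vikram–Priya: 1/4; Fay–Hiro: 1/4; Fay–Daria: 1/4; Fay–Rhea: 1/2; Fay–Priya: 1/2; Hiro–Daria: 1/3; Hiro–Rhea: 1/4; Daria–Rhea: 1/2; Daria–Priya: 1/2; Dmitri–Rhea: 3/8.
All other pairs contribute 0.
Summing the contributions gives betweenness(Giulia) = 35/8.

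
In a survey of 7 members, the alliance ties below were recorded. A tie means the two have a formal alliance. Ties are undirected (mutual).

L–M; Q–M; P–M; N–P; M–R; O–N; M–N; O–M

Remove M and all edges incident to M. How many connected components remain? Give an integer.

Without M, the remaining ties split the others into: {L}; {R}; {N, O, P}; {Q}.
That's 4 separate components.

4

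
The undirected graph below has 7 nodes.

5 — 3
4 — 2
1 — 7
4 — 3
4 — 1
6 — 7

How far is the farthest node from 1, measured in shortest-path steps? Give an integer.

Distances from 1: 2:2, 3:2, 4:1, 5:3, 6:2, 7:1.
The largest is 3 (to 5), so the eccentricity of 1 is 3.

3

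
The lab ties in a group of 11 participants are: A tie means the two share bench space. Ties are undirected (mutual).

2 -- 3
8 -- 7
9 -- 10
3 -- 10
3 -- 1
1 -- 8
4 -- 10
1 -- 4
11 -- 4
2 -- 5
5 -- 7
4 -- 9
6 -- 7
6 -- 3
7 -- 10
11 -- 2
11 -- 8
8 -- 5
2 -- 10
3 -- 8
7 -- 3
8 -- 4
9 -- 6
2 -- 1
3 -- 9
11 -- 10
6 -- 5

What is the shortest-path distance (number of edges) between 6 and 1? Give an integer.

2

One shortest route is 6 – 3 – 1, which uses 2 edges, and 6 and 1 are not directly tied, so nothing shorter exists. So d(6,1) = 2.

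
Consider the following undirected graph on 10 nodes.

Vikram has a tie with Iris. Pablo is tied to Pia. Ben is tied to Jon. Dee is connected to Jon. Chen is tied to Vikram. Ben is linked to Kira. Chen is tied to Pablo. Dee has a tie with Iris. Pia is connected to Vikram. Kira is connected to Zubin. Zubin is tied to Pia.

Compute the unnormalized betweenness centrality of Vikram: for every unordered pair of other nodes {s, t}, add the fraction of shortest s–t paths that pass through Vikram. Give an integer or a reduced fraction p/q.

37/3

Pairs whose geodesics pass through Vikram — Pia–Jon: 1/2; Pia–Dee: 1; Pia–Iris: 1; Pia–Chen: 1/2; Zubin–Dee: 1/2; Zubin–Iris: 1; Zubin–Chen: 1/2; Kira–Iris: 1/2; Kira–Chen: 1/2; Ben–Chen: 2/3; Jon–Chen: 1; Jon–Pablo: 2/3; Dee–Chen: 1; Dee–Pablo: 2/2 … (+2 more pairs).
All other pairs contribute 0.
Summing the contributions gives betweenness(Vikram) = 37/3.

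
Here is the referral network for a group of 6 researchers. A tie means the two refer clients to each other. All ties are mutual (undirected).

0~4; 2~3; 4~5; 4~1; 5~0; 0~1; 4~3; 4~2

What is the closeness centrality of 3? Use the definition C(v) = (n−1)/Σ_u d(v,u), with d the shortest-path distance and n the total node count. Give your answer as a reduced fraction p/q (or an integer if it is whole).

Distances from 3: 0:2, 1:2, 2:1, 4:1, 5:2. Sum = 8.
n = 6, so closeness = 5/8.

5/8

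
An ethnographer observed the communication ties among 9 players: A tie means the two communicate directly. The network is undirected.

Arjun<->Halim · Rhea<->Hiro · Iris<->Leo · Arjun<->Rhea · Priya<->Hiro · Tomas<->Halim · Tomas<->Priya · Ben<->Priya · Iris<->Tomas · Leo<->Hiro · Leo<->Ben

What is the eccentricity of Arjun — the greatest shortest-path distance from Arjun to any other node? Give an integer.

Distances from Arjun: Ben:4, Halim:1, Hiro:2, Iris:3, Leo:3, Priya:3, Rhea:1, Tomas:2.
The largest is 4 (to Ben), so the eccentricity of Arjun is 4.

4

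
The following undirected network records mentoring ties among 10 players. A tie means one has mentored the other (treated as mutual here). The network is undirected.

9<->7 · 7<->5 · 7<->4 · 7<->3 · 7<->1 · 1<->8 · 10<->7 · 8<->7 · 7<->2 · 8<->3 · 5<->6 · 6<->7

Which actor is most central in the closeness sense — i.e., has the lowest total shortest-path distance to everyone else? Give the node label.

7

Farness (sum of distances to all others) for each node — 1:16, 2:17, 3:16, 4:17, 5:16, 6:16, 7:9, 8:15, 9:17, 10:17.
The smallest farness is 9, for 7, so 7 has the highest closeness.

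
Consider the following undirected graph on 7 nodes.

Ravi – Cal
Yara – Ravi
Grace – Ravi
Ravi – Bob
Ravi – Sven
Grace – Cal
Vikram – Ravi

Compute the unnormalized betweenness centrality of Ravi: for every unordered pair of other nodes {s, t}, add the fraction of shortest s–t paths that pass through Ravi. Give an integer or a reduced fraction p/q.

14

Pairs whose geodesics pass through Ravi — Grace–Yara: 1; Grace–Sven: 1; Grace–Bob: 1; Grace–Vikram: 1; Cal–Yara: 1; Cal–Sven: 1; Cal–Bob: 1; Cal–Vikram: 1; Yara–Sven: 1; Yara–Bob: 1; Yara–Vikram: 1; Sven–Bob: 1; Sven–Vikram: 1; Bob–Vikram: 1.
All other pairs contribute 0.
Summing the contributions gives betweenness(Ravi) = 14.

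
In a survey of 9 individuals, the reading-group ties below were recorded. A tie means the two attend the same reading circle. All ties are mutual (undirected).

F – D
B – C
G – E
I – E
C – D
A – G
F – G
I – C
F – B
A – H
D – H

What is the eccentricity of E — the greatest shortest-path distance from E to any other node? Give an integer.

3

Distances from E: A:2, B:3, C:2, D:3, F:2, G:1, H:3, I:1.
The largest is 3 (to B, D, and H), so the eccentricity of E is 3.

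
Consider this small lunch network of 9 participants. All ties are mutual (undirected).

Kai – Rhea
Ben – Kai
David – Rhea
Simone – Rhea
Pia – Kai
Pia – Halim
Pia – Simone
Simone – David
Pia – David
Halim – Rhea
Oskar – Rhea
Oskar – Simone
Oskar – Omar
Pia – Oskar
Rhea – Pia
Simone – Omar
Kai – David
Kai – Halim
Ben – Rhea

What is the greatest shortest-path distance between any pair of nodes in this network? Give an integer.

3

Eccentricity of each node (its greatest distance to any other): Ben:3, David:2, Halim:3, Kai:3, Omar:3, Oskar:2, Pia:2, Rhea:2, Simone:2.
The maximum eccentricity is 3, realized for instance by the pair Omar–Halim via Omar – Simone – Rhea – Halim. So the diameter is 3.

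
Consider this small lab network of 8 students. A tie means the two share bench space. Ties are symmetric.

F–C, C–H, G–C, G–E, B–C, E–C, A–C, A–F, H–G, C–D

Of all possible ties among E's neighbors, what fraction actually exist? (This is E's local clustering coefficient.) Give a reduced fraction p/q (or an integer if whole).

E's neighbors: C and G (k = 2).
Possible neighbor pairs: C(2,2) = 1. Edges among them: C–G → e = 1.
Clustering(E) = 1/1.

1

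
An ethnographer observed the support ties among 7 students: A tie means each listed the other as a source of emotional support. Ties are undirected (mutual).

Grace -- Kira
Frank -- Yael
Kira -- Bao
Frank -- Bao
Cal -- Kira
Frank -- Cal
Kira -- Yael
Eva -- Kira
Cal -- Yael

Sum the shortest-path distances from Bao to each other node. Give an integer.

10

Distances from Bao: Cal:2, Eva:2, Frank:1, Grace:2, Kira:1, Yael:2.
Sum = 2 + 2 + 1 + 2 + 1 + 2 = 10.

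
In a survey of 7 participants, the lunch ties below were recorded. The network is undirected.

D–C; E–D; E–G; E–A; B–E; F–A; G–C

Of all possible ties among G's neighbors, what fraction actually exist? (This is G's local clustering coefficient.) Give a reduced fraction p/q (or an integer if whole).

0

G's neighbors: C and E (k = 2).
Possible neighbor pairs: C(2,2) = 1. Edges among them: none → e = 0.
Clustering(G) = 0/1.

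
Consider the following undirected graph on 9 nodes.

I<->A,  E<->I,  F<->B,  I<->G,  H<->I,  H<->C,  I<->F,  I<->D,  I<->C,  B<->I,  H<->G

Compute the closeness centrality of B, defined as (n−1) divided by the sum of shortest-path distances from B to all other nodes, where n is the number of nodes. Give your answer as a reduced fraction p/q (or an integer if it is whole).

Distances from B: A:2, C:2, D:2, E:2, F:1, G:2, H:2, I:1. Sum = 14.
n = 9, so closeness = 8/14 = 4/7.

4/7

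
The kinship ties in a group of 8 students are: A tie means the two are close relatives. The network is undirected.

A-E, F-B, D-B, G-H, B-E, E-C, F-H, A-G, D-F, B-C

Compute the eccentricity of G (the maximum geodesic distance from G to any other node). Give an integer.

Distances from G: A:1, B:3, C:3, D:3, E:2, F:2, H:1.
The largest is 3 (to D, B, and C), so the eccentricity of G is 3.

3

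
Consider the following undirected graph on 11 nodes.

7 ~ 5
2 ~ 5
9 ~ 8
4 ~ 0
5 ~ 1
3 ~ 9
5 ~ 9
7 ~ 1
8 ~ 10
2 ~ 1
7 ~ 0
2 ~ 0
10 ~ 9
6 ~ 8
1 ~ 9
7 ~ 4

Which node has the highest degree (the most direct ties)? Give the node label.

9

Degrees — 0:3, 1:4, 2:3, 3:1, 4:2, 5:4, 6:1, 7:4, 8:3, 9:5, 10:2.
The maximum is 5, attained only by 9.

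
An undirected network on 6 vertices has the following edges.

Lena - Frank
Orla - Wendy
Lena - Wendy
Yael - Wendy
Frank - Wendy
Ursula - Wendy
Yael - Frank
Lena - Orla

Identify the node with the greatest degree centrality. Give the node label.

Wendy

Degrees — Frank:3, Lena:3, Orla:2, Ursula:1, Wendy:5, Yael:2.
The maximum is 5, attained only by Wendy.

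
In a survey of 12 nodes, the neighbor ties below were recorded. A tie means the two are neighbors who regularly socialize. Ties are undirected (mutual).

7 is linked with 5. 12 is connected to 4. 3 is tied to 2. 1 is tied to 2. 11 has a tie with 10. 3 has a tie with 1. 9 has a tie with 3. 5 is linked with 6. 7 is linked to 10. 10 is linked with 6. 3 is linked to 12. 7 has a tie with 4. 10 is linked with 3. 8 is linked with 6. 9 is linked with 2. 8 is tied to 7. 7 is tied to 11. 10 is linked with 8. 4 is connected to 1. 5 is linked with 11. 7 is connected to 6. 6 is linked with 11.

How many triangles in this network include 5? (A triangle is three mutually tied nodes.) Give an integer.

3

5's neighbors: 6, 7, and 11.
Neighbor pairs that are themselves tied: 5–6–7; 5–6–11; 5–7–11. Each forms one triangle with 5, for 3 in total.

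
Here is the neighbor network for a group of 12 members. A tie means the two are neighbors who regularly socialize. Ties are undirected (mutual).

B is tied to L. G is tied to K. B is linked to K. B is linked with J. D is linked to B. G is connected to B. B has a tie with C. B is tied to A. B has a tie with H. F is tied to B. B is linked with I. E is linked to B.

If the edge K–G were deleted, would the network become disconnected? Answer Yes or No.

Even without that edge, K still reaches G via K – B – G, so the network stays connected. Not a bridge.

No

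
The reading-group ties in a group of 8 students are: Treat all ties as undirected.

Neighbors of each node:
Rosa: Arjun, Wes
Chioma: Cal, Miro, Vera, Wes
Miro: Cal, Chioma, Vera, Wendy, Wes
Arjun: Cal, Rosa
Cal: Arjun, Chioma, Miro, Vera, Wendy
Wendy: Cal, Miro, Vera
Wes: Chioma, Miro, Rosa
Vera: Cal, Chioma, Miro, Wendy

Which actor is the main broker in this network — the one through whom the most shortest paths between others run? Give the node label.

Unnormalized betweenness of each node: Arjun:11/6, Cal:31/6, Chioma:4/3, Miro:19/6, Rosa:1, Vera:1/3, Wendy:0, Wes:19/6.
Cal has the largest value, 31/6, making it the main broker — the node through which the most shortest paths run.

Cal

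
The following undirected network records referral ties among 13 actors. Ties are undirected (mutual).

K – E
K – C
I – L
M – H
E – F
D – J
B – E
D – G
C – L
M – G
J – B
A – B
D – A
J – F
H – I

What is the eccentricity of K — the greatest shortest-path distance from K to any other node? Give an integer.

Distances from K: A:3, B:2, C:1, D:4, E:1, F:2, G:5, H:4, I:3, J:3, L:2, M:5.
The largest is 5 (to M and G), so the eccentricity of K is 5.

5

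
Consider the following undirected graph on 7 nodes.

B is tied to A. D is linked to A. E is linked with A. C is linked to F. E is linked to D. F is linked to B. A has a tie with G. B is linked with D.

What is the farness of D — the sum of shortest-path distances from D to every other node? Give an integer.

10

Distances from D: A:1, B:1, C:3, E:1, F:2, G:2.
Sum = 1 + 1 + 3 + 1 + 2 + 2 = 10.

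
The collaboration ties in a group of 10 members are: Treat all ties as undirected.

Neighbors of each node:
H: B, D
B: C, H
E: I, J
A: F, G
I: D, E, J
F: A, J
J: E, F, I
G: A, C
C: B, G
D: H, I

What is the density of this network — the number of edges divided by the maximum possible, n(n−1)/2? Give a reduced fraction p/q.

11/45

There are 11 edges and 10 nodes, so the maximum possible is C(10,2) = 45.
Density = 11/45.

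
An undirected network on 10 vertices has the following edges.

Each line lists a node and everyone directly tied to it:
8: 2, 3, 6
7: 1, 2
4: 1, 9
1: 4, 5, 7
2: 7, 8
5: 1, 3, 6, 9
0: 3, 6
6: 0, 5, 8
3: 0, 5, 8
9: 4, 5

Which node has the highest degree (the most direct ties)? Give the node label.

Degrees — 0:2, 1:3, 2:2, 3:3, 4:2, 5:4, 6:3, 7:2, 8:3, 9:2.
The maximum is 4, attained only by 5.

5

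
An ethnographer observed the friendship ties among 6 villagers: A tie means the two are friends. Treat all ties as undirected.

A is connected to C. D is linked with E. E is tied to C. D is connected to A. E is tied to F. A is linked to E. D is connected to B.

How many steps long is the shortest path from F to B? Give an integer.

3

One shortest route is F – E – D – B, which uses 3 edges, and at distance 2 from F we only reach {A, C, D}, which does not include B. So d(F,B) = 3.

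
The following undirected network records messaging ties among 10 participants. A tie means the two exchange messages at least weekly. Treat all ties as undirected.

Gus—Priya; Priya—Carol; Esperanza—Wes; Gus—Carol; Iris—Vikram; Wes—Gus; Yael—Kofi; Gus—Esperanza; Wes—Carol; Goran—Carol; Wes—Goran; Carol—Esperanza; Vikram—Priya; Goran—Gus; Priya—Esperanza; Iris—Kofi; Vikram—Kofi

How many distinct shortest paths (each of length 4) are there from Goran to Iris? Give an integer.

The shortest distance is 4. The length-4 paths are: Goran–Gus–Priya–Vikram–Iris; Goran–Carol–Priya–Vikram–Iris.
That gives 2 distinct shortest paths.

2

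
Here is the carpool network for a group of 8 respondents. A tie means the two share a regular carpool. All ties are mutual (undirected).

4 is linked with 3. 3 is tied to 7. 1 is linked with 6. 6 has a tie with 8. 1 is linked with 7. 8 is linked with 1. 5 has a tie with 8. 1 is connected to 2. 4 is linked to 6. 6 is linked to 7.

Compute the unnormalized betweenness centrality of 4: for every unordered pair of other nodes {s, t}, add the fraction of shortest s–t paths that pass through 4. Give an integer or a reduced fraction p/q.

7/6

Pairs whose geodesics pass through 4 — 5–3: 1/3; 8–3: 1/3; 6–3: 1/2.
All other pairs contribute 0.
Summing the contributions gives betweenness(4) = 7/6.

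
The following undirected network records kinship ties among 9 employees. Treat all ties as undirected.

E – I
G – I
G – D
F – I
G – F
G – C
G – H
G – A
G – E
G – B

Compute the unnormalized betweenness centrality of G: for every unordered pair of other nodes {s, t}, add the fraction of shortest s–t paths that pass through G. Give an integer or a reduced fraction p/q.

51/2

Pairs whose geodesics pass through G — E–D: 1; E–F: 1/2; E–C: 1; E–H: 1; E–A: 1; E–B: 1; D–F: 1; D–C: 1; D–H: 1; D–A: 1; D–B: 1; D–I: 1; F–C: 1; F–H: 1 … (+12 more pairs).
All other pairs contribute 0.
Summing the contributions gives betweenness(G) = 51/2.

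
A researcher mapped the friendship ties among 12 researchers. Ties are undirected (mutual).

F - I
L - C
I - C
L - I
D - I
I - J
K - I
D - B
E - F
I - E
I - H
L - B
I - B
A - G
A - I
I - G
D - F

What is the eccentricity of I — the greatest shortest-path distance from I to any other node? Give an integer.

1

Distances from I: A:1, B:1, C:1, D:1, E:1, F:1, G:1, H:1, J:1, K:1, L:1.
The largest is 1 (to G, C, J, F, H, B, D, L, E, A, and K), so the eccentricity of I is 1.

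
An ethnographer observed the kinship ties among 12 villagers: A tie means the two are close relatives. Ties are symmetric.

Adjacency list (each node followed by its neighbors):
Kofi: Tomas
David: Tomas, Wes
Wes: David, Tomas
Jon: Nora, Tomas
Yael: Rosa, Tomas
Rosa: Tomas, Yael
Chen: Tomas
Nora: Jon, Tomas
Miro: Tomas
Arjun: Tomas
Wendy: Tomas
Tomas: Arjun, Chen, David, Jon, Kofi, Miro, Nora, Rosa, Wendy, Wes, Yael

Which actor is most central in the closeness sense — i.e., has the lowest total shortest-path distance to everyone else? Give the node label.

Farness (sum of distances to all others) for each node — Arjun:21, Chen:21, David:20, Jon:20, Kofi:21, Miro:21, Nora:20, Rosa:20, Tomas:11, Wendy:21, Wes:20, Yael:20.
The smallest farness is 11, for Tomas, so Tomas has the highest closeness.

Tomas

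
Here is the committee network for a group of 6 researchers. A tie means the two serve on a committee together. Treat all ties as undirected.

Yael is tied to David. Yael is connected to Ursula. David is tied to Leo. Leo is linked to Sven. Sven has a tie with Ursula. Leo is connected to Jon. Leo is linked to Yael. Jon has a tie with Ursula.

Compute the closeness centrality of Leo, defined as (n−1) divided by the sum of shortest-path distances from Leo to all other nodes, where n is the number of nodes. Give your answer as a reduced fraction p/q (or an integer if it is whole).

5/6

Distances from Leo: David:1, Jon:1, Sven:1, Ursula:2, Yael:1. Sum = 6.
n = 6, so closeness = 5/6.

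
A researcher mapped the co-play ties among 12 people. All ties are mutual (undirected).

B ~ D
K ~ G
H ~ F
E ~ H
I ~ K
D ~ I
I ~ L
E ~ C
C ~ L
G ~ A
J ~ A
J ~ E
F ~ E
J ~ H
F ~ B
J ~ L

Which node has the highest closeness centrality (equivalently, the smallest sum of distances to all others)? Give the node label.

Farness (sum of distances to all others) for each node — A:27, B:28, C:26, D:27, E:23, F:26, G:30, H:24, I:23, J:21, K:29, L:22.
The smallest farness is 21, for J, so J has the highest closeness.

J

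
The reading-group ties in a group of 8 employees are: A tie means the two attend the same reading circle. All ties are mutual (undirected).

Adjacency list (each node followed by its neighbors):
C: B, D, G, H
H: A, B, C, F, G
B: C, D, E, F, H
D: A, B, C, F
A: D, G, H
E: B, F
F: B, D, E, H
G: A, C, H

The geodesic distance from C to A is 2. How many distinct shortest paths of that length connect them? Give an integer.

3

The shortest distance is 2. The length-2 paths are: C–H–A; C–G–A; C–D–A.
That gives 3 distinct shortest paths.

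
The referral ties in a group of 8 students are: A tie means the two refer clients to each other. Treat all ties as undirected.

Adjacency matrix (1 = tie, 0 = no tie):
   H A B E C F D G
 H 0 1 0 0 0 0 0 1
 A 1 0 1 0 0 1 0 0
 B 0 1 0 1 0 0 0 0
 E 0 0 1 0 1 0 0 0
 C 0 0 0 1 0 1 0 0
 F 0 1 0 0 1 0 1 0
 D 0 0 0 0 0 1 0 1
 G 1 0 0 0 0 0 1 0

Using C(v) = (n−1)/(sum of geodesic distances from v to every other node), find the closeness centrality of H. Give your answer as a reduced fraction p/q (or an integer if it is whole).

Distances from H: A:1, B:2, C:3, D:2, E:3, F:2, G:1. Sum = 14.
n = 8, so closeness = 7/14 = 1/2.

1/2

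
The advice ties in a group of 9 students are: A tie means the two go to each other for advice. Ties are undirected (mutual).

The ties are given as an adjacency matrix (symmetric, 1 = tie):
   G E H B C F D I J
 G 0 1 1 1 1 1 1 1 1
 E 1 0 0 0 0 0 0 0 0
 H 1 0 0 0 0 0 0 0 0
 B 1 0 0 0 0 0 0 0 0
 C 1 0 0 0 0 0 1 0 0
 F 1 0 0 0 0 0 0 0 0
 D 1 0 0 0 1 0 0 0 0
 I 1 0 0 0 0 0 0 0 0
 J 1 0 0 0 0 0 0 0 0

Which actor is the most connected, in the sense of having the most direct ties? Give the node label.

G

Degrees — B:1, C:2, D:2, E:1, F:1, G:8, H:1, I:1, J:1.
The maximum is 8, attained only by G.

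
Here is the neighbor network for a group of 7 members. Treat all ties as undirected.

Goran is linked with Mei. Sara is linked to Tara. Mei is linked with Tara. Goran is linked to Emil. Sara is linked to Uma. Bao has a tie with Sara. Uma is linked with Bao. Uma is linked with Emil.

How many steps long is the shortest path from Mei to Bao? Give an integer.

One shortest route is Mei – Tara – Sara – Bao, which uses 3 edges, and at distance 2 from Mei we only reach {Emil, Sara}, which does not include Bao. So d(Mei,Bao) = 3.

3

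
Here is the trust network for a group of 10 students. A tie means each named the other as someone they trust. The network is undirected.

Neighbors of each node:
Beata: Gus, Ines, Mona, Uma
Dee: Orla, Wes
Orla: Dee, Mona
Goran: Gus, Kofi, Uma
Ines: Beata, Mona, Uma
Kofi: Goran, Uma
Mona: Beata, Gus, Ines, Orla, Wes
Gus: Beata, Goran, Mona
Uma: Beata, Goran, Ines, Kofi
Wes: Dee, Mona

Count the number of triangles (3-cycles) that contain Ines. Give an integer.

Ines's neighbors: Beata, Mona, and Uma.
Neighbor pairs that are themselves tied: Ines–Beata–Mona; Ines–Beata–Uma. Each forms one triangle with Ines, for 2 in total.

2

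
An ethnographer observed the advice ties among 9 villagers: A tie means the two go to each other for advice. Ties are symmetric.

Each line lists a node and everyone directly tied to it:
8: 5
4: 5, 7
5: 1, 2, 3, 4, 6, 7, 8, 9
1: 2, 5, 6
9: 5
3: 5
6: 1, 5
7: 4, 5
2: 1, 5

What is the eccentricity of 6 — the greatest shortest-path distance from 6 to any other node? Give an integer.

Distances from 6: 1:1, 2:2, 3:2, 4:2, 5:1, 7:2, 8:2, 9:2.
The largest is 2 (to 4, 3, 2, 8, 9, and 7), so the eccentricity of 6 is 2.

2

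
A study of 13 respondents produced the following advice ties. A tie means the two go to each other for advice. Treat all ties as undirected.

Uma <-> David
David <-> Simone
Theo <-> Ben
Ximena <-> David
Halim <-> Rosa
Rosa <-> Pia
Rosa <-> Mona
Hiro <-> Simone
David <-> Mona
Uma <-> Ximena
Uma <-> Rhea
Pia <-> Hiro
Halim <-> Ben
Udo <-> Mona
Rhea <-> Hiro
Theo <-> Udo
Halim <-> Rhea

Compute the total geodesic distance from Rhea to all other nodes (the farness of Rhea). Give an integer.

Distances from Rhea: Ben:2, David:2, Halim:1, Hiro:1, Mona:3, Pia:2, Rosa:2, Simone:2, Theo:3, Udo:4, Uma:1, Ximena:2.
Sum = 2 + 2 + 1 + 1 + 3 + 2 + 2 + 2 + 3 + 4 + 1 + 2 = 25.

25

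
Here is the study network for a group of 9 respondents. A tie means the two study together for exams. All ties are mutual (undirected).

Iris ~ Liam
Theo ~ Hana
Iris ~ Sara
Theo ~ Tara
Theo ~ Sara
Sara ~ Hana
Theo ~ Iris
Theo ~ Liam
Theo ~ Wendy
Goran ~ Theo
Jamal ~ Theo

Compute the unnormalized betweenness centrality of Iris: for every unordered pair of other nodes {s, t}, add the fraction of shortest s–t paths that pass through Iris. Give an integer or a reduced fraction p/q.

Pairs whose geodesics pass through Iris — Liam–Sara: 1/2.
All other pairs contribute 0.
Summing the contributions gives betweenness(Iris) = 1/2.

1/2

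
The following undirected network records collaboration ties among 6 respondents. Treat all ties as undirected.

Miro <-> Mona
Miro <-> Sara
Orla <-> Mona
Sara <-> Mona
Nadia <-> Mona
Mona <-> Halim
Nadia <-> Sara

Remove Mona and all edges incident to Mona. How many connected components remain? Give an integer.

Without Mona, the remaining ties split the others into: {Miro, Nadia, Sara}; {Halim}; {Orla}.
That's 3 separate components.

3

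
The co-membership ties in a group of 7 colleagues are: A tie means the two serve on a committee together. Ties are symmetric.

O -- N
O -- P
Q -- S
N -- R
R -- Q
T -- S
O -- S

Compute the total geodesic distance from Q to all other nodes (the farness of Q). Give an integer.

Distances from Q: N:2, O:2, P:3, R:1, S:1, T:2.
Sum = 2 + 2 + 3 + 1 + 1 + 2 = 11.

11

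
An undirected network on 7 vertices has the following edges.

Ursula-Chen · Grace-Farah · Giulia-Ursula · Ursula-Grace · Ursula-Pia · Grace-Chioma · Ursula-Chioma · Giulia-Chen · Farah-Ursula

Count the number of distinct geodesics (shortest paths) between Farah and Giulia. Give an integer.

1

The shortest distance is 2, and the only length-2 path is Farah–Ursula–Giulia. So there is exactly 1 shortest path.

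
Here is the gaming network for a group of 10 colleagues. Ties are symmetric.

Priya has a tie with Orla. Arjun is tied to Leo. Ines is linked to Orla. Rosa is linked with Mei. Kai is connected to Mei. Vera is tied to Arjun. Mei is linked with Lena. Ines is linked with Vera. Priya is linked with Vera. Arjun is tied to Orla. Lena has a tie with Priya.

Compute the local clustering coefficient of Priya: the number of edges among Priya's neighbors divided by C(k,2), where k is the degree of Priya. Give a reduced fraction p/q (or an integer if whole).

0

Priya's neighbors: Lena, Orla, and Vera (k = 3).
Possible neighbor pairs: C(3,2) = 3. Edges among them: none → e = 0.
Clustering(Priya) = 0/3 = 0.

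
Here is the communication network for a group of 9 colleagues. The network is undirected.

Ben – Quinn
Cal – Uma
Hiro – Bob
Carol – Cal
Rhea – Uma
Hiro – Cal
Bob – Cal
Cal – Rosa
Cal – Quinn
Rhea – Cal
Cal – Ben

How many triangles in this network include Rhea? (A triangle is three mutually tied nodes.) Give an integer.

Rhea's neighbors: Cal and Uma.
Neighbor pairs that are themselves tied: Rhea–Cal–Uma. Each forms one triangle with Rhea, for 1 in total.

1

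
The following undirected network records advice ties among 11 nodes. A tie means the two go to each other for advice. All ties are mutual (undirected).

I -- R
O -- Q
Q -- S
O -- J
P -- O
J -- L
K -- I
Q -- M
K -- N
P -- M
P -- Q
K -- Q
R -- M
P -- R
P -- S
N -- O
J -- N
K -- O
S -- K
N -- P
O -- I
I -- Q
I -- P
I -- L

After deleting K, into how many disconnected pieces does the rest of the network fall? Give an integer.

1

K's neighbors (I, N, O, Q, and S) remain reachable from one another through other ties, so the rest of the network stays in one piece.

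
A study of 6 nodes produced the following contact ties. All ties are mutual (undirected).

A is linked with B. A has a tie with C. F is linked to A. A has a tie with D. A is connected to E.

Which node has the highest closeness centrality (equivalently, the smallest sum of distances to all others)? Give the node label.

Farness (sum of distances to all others) for each node — A:5, B:9, C:9, D:9, E:9, F:9.
The smallest farness is 5, for A, so A has the highest closeness.

A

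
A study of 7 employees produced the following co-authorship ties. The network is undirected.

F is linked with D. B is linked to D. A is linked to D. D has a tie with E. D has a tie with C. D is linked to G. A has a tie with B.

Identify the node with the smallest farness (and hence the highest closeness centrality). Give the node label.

D

Farness (sum of distances to all others) for each node — A:10, B:10, C:11, D:6, E:11, F:11, G:11.
The smallest farness is 6, for D, so D has the highest closeness.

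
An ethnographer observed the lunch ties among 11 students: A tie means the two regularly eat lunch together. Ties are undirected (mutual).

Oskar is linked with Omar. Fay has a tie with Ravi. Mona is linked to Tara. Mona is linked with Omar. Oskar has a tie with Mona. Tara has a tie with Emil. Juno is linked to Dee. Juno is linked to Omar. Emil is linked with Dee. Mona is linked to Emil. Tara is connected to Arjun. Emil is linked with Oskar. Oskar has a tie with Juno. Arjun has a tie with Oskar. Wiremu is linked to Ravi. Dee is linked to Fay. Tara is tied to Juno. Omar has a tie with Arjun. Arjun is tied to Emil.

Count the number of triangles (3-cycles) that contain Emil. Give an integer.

Emil's neighbors: Arjun, Dee, Mona, Oskar, and Tara.
Neighbor pairs that are themselves tied: Emil–Arjun–Oskar; Emil–Arjun–Tara; Emil–Mona–Oskar; Emil–Mona–Tara. Each forms one triangle with Emil, for 4 in total.

4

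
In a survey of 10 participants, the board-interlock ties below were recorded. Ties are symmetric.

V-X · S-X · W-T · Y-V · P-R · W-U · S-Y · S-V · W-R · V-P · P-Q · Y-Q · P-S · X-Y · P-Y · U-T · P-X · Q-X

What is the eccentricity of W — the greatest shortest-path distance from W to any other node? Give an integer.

3

Distances from W: P:2, Q:3, R:1, S:3, T:1, U:1, V:3, X:3, Y:3.
The largest is 3 (to X, S, Y, V, and Q), so the eccentricity of W is 3.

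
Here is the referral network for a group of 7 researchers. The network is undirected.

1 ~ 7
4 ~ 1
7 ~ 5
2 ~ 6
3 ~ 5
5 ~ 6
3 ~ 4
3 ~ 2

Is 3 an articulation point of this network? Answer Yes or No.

No

Even without 3, every remaining node can still reach every other (the residual graph is connected), so 3 is not a cut vertex.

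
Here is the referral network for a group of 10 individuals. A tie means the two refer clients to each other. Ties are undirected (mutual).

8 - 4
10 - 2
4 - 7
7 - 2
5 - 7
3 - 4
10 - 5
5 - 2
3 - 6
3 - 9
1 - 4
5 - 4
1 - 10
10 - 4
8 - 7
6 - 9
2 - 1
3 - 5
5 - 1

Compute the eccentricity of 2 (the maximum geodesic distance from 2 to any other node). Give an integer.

3

Distances from 2: 1:1, 3:2, 4:2, 5:1, 6:3, 7:1, 8:2, 9:3, 10:1.
The largest is 3 (to 6 and 9), so the eccentricity of 2 is 3.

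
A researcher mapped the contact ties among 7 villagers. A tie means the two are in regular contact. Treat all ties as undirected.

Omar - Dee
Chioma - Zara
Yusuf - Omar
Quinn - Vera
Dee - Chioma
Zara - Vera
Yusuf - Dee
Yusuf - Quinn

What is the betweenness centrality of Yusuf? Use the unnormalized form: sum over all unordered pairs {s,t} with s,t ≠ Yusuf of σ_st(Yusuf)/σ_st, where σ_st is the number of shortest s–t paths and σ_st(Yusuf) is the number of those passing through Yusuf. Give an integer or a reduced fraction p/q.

4

Pairs whose geodesics pass through Yusuf — Omar–Quinn: 1; Omar–Vera: 1; Quinn–Chioma: 1/2; Quinn–Dee: 1; Vera–Dee: 1/2.
All other pairs contribute 0.
Summing the contributions gives betweenness(Yusuf) = 4.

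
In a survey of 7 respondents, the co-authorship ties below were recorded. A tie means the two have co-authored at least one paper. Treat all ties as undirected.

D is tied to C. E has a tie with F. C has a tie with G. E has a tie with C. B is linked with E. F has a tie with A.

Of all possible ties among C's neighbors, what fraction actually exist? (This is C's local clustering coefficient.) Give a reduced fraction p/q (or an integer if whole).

0

C's neighbors: D, E, and G (k = 3).
Possible neighbor pairs: C(3,2) = 3. Edges among them: none → e = 0.
Clustering(C) = 0/3 = 0.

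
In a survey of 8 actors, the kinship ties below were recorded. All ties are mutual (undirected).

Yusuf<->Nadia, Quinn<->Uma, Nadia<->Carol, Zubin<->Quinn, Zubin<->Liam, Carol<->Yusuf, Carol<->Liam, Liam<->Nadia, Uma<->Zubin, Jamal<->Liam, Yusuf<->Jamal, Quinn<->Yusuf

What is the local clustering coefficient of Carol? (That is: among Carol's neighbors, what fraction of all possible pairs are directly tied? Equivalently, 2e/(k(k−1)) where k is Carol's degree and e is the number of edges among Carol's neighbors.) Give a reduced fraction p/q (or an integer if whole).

Carol's neighbors: Liam, Nadia, and Yusuf (k = 3).
Possible neighbor pairs: C(3,2) = 3. Edges among them: Liam–Nadia, Nadia–Yusuf → e = 2.
Clustering(Carol) = 2/3.

2/3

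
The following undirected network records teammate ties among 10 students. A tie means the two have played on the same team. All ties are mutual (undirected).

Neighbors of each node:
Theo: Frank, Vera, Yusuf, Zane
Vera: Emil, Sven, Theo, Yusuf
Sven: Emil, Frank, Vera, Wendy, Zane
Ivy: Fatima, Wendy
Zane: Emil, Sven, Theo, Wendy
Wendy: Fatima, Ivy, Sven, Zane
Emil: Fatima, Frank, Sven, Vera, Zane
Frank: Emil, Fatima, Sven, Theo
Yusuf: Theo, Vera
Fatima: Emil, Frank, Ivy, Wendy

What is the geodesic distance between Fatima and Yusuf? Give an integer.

One shortest route is Fatima – Frank – Theo – Yusuf, which uses 3 edges, and at distance 2 from Fatima we only reach {Sven, Theo, Vera, Zane}, which does not include Yusuf. So d(Fatima,Yusuf) = 3.

3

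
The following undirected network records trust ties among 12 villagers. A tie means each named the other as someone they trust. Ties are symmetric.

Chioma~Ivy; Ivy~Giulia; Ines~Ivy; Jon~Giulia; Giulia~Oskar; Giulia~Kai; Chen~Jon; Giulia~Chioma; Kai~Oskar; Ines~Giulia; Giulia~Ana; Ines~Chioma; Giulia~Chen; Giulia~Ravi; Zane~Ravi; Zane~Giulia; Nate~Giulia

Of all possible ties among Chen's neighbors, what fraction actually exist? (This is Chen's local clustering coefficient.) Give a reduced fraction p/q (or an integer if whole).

Chen's neighbors: Giulia and Jon (k = 2).
Possible neighbor pairs: C(2,2) = 1. Edges among them: Giulia–Jon → e = 1.
Clustering(Chen) = 1/1.

1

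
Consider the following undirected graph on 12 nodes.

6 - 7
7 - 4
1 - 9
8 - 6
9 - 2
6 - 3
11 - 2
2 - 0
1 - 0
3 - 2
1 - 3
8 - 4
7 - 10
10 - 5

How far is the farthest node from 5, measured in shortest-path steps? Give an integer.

Distances from 5: 0:6, 1:5, 2:5, 3:4, 4:3, 6:3, 7:2, 8:4, 9:6, 10:1, 11:6.
The largest is 6 (to 0, 9, and 11), so the eccentricity of 5 is 6.

6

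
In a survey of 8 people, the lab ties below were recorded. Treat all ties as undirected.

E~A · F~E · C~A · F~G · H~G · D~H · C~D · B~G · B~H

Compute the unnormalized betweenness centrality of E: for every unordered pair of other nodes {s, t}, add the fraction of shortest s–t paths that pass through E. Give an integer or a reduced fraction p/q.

Pairs whose geodesics pass through E — G–A: 1; B–A: 1/2; C–F: 1; A–F: 1.
All other pairs contribute 0.
Summing the contributions gives betweenness(E) = 7/2.

7/2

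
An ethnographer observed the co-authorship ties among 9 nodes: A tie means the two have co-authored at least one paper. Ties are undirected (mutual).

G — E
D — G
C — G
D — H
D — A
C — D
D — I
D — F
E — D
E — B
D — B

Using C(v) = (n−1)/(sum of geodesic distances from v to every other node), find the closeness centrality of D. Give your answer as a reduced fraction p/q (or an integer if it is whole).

1

Distances from D: A:1, B:1, C:1, E:1, F:1, G:1, H:1, I:1. Sum = 8.
n = 9, so closeness = 8/8 = 1.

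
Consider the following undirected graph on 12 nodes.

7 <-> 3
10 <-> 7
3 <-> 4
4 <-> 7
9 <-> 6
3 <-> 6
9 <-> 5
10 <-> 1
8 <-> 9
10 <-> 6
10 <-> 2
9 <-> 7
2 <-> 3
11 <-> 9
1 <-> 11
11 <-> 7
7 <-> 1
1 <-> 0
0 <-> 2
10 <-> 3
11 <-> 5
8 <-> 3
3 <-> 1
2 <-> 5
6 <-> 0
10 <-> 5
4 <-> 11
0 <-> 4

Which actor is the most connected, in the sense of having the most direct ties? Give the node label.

Degrees — 0:4, 1:5, 2:4, 3:7, 4:4, 5:4, 6:4, 7:6, 8:2, 9:5, 10:6, 11:5.
The maximum is 7, attained only by 3.

3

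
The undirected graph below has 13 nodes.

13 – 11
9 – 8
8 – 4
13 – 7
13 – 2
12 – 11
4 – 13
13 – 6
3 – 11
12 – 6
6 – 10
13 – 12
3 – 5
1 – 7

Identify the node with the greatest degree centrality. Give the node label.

Degrees — 1:1, 2:1, 3:2, 4:2, 5:1, 6:3, 7:2, 8:2, 9:1, 10:1, 11:3, 12:3, 13:6.
The maximum is 6, attained only by 13.

13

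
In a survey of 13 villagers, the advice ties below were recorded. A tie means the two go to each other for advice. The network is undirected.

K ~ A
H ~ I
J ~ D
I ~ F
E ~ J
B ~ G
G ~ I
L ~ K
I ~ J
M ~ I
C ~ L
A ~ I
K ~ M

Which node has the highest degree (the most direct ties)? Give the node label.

Degrees — A:2, B:1, C:1, D:1, E:1, F:1, G:2, H:1, I:6, J:3, K:3, L:2, M:2.
The maximum is 6, attained only by I.

I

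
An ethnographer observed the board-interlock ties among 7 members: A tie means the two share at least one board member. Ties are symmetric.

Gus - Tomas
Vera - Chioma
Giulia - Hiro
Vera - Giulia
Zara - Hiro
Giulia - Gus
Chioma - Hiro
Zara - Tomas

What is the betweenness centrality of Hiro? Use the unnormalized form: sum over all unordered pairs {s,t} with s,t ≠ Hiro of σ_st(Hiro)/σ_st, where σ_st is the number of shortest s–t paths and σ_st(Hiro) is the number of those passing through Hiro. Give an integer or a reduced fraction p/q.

Pairs whose geodesics pass through Hiro — Tomas–Chioma: 1; Zara–Chioma: 1; Zara–Vera: 2/2; Zara–Giulia: 1; Chioma–Giulia: 1/2; Chioma–Gus: 1/2.
All other pairs contribute 0.
Summing the contributions gives betweenness(Hiro) = 5.

5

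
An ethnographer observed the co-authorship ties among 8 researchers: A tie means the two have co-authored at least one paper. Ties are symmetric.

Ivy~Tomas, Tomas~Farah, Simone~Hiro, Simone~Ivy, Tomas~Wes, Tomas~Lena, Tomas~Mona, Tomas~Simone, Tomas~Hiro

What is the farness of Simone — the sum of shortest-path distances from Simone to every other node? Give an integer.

Distances from Simone: Farah:2, Hiro:1, Ivy:1, Lena:2, Mona:2, Tomas:1, Wes:2.
Sum = 2 + 1 + 1 + 2 + 2 + 1 + 2 = 11.

11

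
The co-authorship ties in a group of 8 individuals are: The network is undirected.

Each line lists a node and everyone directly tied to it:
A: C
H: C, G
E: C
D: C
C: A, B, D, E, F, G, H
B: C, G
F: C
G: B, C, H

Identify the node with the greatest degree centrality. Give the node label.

Degrees — A:1, B:2, C:7, D:1, E:1, F:1, G:3, H:2.
The maximum is 7, attained only by C.

C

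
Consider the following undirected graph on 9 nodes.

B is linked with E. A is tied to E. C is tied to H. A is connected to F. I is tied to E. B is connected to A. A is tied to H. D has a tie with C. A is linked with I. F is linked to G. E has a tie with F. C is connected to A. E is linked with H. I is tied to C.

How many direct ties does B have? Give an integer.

2

B is directly tied to A and E. That is 2 neighbors, so the degree of B is 2.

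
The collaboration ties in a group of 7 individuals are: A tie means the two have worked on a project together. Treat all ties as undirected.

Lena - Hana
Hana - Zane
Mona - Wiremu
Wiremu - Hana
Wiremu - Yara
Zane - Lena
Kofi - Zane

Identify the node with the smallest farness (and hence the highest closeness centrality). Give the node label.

Farness (sum of distances to all others) for each node — Hana:9, Kofi:16, Lena:12, Mona:15, Wiremu:10, Yara:15, Zane:11.
The smallest farness is 9, for Hana, so Hana has the highest closeness.

Hana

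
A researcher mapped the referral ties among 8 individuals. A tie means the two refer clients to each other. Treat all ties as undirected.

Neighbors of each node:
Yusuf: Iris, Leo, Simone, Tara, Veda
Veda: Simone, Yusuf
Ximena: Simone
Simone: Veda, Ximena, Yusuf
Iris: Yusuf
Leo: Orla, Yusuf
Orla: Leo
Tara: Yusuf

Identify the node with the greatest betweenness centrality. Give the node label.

Unnormalized betweenness of each node: Iris:0, Leo:6, Orla:0, Simone:6, Tara:0, Veda:0, Ximena:0, Yusuf:17.
Yusuf has the largest value, 17, making it the main broker — the node through which the most shortest paths run.

Yusuf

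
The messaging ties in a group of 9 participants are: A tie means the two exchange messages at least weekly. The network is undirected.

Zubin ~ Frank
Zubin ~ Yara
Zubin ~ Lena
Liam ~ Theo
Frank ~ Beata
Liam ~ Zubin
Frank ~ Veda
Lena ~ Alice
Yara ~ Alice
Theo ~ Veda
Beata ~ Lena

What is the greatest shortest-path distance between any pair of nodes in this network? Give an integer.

4

Eccentricity of each node (its greatest distance to any other): Alice:4, Beata:3, Frank:3, Lena:3, Liam:3, Theo:4, Veda:4, Yara:3, Zubin:2.
The maximum eccentricity is 4, realized for instance by the pair Theo–Alice via Theo – Liam – Zubin – Lena – Alice. So the diameter is 4.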